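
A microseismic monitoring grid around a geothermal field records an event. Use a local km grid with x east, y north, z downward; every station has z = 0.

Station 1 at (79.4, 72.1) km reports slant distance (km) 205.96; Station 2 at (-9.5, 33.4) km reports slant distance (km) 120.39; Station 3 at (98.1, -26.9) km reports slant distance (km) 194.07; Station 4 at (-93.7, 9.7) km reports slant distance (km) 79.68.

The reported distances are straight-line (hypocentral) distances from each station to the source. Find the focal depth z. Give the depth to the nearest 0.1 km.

Each station gives a sphere (x−x_i)² + (y−y_i)² + z² = d_i² (stations at z=0).
Subtracting the Station 1 sphere from Station 2 and Station 3: z² cancels, leaving linear equations in x and y:
-177.8 x − 77.4 y = 17628.81
37.4 x − 198.0 y = 3600.81
Solving: x ≈ -84.301, y ≈ -34.109 km (keep extra digits for the depth step; rounded: -84.3, -34.1).
Then from the Station 1 sphere: z² = 205.96² − (x − 79.4)² − (y − 72.1)² with x = -84.301, y = -34.109, so z ≈ 65.887 ≈ 65.9 km.
Check against Station 4 (with the unrounded solution): distance 79.68 ≈ 79.68 km. ✓

z ≈ 65.9 km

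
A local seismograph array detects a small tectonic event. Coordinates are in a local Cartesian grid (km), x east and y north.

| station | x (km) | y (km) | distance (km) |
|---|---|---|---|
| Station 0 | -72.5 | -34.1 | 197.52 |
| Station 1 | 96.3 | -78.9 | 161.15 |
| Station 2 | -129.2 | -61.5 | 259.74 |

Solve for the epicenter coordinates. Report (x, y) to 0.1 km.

Circle about each station: (x + 72.5)² + (y + 34.1)² = 197.52²; (x − 96.3)² + (y + 78.9)² = 161.15²; (x + 129.2)² + (y + 61.5)² = 259.74².
Subtracting the Station 0 equation from the Station 1 and Station 2 equations removes the quadratic terms:
337.6 x − 89.6 y = 22124.67
-113.4 x − 54.8 y = -14394.89
Solving the 2×2 system: x ≈ 87.3, y ≈ 82.0 km.

87.3 km east, 82.0 km north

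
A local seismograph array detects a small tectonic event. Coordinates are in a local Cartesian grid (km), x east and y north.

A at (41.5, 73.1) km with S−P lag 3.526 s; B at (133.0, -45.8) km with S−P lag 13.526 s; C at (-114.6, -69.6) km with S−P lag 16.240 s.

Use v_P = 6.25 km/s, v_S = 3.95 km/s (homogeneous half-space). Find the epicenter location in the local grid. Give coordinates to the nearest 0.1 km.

Distance from S−P lag: d = Δt · v_P v_S / (v_P − v_S) = Δt · (6.25·3.95)/(6.25−3.95) ≈ 10.7337·Δt.
So d_A = 37.85, d_B = 145.18, d_C = 174.32 km.
Circle about each station: (x − 41.5)² + (y − 73.1)² = 37.85²; (x − 133.0)² + (y + 45.8)² = 145.18²; (x + 114.6)² + (y + 69.6)² = 174.32².
Subtracting pairs of circle equations eliminates x²+y² and gives linear equations (the radical axes):
183.0 x − 237.8 y = -6923.83
-312.2 x − 285.4 y = -18043.38
Solving the 2×2 system: x ≈ 18.3, y ≈ 43.2 km.
Check against A (with the unrounded x, y): √((x − 41.5)²+(y − 73.1)²) = 37.84 ≈ 37.85 km. ✓

x ≈ 18.3 km, y ≈ 43.2 km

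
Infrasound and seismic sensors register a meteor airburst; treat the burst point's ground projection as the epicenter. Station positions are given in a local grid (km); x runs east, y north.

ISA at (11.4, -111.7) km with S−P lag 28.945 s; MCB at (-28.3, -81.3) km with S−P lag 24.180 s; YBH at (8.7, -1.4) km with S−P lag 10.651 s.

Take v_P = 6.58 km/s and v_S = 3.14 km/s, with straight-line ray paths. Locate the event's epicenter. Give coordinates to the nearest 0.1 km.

x ≈ -2.4 km, y ≈ 61.6 km

Distance from S−P lag: d = Δt · v_P v_S / (v_P − v_S) = Δt · (6.58·3.14)/(6.58−3.14) ≈ 6.0062·Δt.
So d_ISA = 173.85, d_MCB = 145.23, d_YBH = 63.97 km.
Circle about each station: (x − 11.4)² + (y + 111.7)² = 173.85²; (x + 28.3)² + (y + 81.3)² = 145.23²; (x − 8.7)² + (y + 1.4)² = 63.97².
Subtracting pairs of circle equations eliminates x²+y² and gives linear equations (the radical axes):
-79.4 x + 60.8 y = 3935.80
-5.4 x + 220.6 y = 13602.46
Solving the 2×2 system: x ≈ -2.4, y ≈ 61.6 km.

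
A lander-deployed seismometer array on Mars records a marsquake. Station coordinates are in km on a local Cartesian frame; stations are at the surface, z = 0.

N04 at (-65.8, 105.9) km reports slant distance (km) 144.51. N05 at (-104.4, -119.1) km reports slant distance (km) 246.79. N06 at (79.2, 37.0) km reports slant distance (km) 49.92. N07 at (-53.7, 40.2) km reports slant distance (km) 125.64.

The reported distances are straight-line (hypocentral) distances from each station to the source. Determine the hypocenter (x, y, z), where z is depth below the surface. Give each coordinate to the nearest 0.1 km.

Each station gives a sphere (x−x_i)² + (y−y_i)² + z² = d_i² (stations at z=0).
Subtracting the N04 sphere from N05 and N06: z² cancels, leaving linear equations in x and y:
-77.2 x − 450.0 y = -30482.44
290.0 x − 137.8 y = 10488.32
Solving: x ≈ 63.202, y ≈ 56.896 km (keep extra digits for the depth step; rounded: 63.2, 56.9).
Then from the N04 sphere: z² = 144.51² − (x + 65.8)² − (y − 105.9)² with x = 63.202, y = 56.896, so z ≈ 42.898 ≈ 42.9 km.
Check against N07 (with the unrounded solution): distance 125.64 ≈ 125.64 km. ✓

x ≈ 63.2 km, y ≈ 56.9 km, depth ≈ 42.9 km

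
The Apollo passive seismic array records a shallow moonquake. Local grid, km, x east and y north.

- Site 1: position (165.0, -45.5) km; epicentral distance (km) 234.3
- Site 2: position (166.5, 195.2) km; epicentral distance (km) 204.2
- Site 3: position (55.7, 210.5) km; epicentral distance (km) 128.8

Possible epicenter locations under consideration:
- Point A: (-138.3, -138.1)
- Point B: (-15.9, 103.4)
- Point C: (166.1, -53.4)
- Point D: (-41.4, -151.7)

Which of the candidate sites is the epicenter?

Point B

For each candidate, compare |candidate − station| to the reported distance:
Point A: residuals Site 1 82.8, Site 2 247.5, Site 3 270.1 → max 270.1 km
Point B: residuals Site 1 0.0, Site 2 0.0, Site 3 0.0 → max 0.0 km
Point C: residuals Site 1 226.3, Site 2 44.4, Site 3 157.3 → max 226.3 km
Point D: residuals Site 1 2.2, Site 2 200.2, Site 3 246.2 → max 246.2 km
Only Point B has all residuals ≈ 0.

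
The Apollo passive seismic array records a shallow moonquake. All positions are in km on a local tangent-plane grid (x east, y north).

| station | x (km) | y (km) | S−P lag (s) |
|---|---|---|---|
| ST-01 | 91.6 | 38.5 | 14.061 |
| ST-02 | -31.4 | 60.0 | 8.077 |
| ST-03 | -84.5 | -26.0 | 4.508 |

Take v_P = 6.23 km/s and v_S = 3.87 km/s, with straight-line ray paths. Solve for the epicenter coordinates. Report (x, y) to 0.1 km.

Distance from S−P lag: d = Δt · v_P v_S / (v_P − v_S) = Δt · (6.23·3.87)/(6.23−3.87) ≈ 10.2161·Δt.
So d_ST-01 = 143.65, d_ST-02 = 82.52, d_ST-03 = 46.05 km.
Circle about each station: (x − 91.6)² + (y − 38.5)² = 143.65²; (x + 31.4)² + (y − 60.0)² = 82.52²; (x + 84.5)² + (y + 26.0)² = 46.05².
Subtracting the ST-01 equation from the ST-02 and ST-03 equations removes the quadratic terms:
-246.0 x + 43.0 y = 8538.92
-352.2 x − 129.0 y = 16458.16
Solving the 2×2 system: x ≈ -38.6, y ≈ -22.2 km.

-38.6 km east, -22.2 km north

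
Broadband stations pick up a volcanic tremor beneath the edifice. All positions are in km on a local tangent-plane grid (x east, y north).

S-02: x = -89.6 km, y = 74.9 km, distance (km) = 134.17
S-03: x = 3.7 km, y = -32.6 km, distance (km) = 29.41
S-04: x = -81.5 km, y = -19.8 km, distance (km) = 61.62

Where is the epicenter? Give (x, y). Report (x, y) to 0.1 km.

-24.1 km east, -42.2 km north

Circle about each station: (x + 89.6)² + (y − 74.9)² = 134.17²; (x − 3.7)² + (y + 32.6)² = 29.41²; (x + 81.5)² + (y + 19.8)² = 61.62².
Subtracting pairs of circle equations eliminates x²+y² and gives linear equations (the radical axes):
186.6 x − 215.0 y = 4574.92
16.2 x − 189.4 y = 7600.68
Solving the 2×2 system: x ≈ -24.1, y ≈ -42.2 km.
Check against S-02 (with the unrounded x, y): √((x + 89.6)²+(y − 74.9)²) = 134.17 ≈ 134.17 km. ✓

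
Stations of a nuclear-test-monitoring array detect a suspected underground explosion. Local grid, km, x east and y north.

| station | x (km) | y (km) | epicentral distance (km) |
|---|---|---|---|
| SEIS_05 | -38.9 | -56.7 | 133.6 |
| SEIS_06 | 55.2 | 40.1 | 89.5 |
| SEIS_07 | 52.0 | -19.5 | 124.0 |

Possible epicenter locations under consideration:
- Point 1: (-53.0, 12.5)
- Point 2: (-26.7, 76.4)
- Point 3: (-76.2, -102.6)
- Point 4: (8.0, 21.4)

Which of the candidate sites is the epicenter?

For each candidate, compare |candidate − station| to the reported distance:
Point 1: residuals SEIS_05 63.0, SEIS_06 22.2, SEIS_07 14.2 → max 63.0 km
Point 2: residuals SEIS_05 0.1, SEIS_06 0.1, SEIS_07 0.1 → max 0.1 km
Point 3: residuals SEIS_05 74.5, SEIS_06 104.5, SEIS_07 28.8 → max 104.5 km
Point 4: residuals SEIS_05 42.5, SEIS_06 38.7, SEIS_07 63.9 → max 63.9 km
Only Point 2 has all residuals ≈ 0.

Point 2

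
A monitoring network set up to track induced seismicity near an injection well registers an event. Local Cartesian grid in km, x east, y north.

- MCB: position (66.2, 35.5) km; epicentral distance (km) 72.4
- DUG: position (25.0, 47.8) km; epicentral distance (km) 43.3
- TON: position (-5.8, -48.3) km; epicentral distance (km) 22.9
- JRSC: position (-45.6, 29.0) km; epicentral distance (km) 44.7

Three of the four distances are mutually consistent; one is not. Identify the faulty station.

Solve using three stations at a time. Using MCB, DUG, JRSC (subtract circle equations pairwise → linear system) gives (x, y) ≈ (-3.2, 15.0).
Distances from that point to each station vs reported:
  MCB: calculated 72.4 vs reported 72.4 → residual 0.0 km
  DUG: calculated 43.2 vs reported 43.3 → residual 0.1 km
  TON: calculated 63.4 vs reported 22.9 → residual 40.5 km
  JRSC: calculated 44.6 vs reported 44.7 → residual 0.1 km
MCB, DUG, JRSC are mutually consistent (residuals ≈ 0); TON is off by 40.5 km.

TON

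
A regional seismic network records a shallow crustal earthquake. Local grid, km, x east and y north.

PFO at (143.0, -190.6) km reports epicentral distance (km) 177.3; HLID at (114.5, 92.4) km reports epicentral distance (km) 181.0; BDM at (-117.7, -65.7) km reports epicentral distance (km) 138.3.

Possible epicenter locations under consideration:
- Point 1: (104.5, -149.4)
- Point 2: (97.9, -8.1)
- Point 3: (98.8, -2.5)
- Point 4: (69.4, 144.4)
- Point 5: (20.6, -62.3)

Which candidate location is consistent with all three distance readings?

For each candidate, compare |candidate − station| to the reported distance:
Point 1: residuals PFO 120.9, HLID 61.0, BDM 99.1 → max 120.9 km
Point 2: residuals PFO 10.7, HLID 79.1, BDM 84.9 → max 84.9 km
Point 3: residuals PFO 15.9, HLID 84.8, BDM 87.2 → max 87.2 km
Point 4: residuals PFO 165.7, HLID 112.2, BDM 143.0 → max 165.7 km
Point 5: residuals PFO 0.0, HLID 0.0, BDM 0.0 → max 0.0 km
Only Point 5 has all residuals ≈ 0.

Point 5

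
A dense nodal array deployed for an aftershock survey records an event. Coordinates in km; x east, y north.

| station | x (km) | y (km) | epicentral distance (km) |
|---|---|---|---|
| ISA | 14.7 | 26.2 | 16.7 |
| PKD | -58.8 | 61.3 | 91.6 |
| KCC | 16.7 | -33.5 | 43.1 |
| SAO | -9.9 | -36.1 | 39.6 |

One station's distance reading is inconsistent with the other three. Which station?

SAO

Solve using three stations at a time. Using ISA, PKD, KCC (subtract circle equations pairwise → linear system) gives (x, y) ≈ (16.8, 9.6).
Distances from that point to each station vs reported:
  ISA: calculated 16.7 vs reported 16.7 → residual 0.0 km
  PKD: calculated 91.6 vs reported 91.6 → residual 0.0 km
  KCC: calculated 43.1 vs reported 43.1 → residual 0.0 km
  SAO: calculated 53.0 vs reported 39.6 → residual 13.4 km
ISA, PKD, KCC are mutually consistent (residuals ≈ 0); SAO is off by 13.4 km.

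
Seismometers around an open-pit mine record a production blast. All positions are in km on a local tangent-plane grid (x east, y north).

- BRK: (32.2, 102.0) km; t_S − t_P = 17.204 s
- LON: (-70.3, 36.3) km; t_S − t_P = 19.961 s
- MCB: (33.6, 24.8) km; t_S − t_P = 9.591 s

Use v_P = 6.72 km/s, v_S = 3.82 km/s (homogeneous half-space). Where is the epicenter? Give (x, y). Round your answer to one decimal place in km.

89.5 km east, -39.1 km north

Distance from S−P lag: d = Δt · v_P v_S / (v_P − v_S) = Δt · (6.72·3.82)/(6.72−3.82) ≈ 8.8519·Δt.
So d_BRK = 152.29, d_LON = 176.69, d_MCB = 84.90 km.
Circle about each station: (x − 32.2)² + (y − 102.0)² = 152.29²; (x + 70.3)² + (y − 36.3)² = 176.69²; (x − 33.6)² + (y − 24.8)² = 84.90².
Subtracting the BRK equation from the LON and MCB equations removes the quadratic terms:
-205.0 x − 131.4 y = -13208.17
2.8 x − 154.4 y = 6287.39
Solving the 2×2 system: x ≈ 89.5, y ≈ -39.1 km.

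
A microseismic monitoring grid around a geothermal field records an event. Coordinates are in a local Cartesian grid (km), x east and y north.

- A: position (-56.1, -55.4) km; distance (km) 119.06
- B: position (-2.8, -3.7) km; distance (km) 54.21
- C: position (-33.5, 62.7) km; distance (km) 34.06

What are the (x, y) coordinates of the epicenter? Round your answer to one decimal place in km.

(-1.7, 50.5)

Circle about each station: (x + 56.1)² + (y + 55.4)² = 119.06²; (x + 2.8)² + (y + 3.7)² = 54.21²; (x + 33.5)² + (y − 62.7)² = 34.06².
Subtracting pairs of circle equations eliminates x²+y² and gives linear equations (the radical axes):
106.6 x + 103.4 y = 5041.72
45.2 x + 236.2 y = 11852.37
Solving the 2×2 system: x ≈ -1.7, y ≈ 50.5 km.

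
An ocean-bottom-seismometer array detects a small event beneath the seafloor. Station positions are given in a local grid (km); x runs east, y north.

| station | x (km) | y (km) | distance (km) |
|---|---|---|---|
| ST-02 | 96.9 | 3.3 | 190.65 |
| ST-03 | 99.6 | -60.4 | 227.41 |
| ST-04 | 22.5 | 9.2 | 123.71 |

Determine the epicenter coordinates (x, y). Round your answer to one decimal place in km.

Circle about each station: (x − 96.9)² + (y − 3.3)² = 190.65²; (x − 99.6)² + (y + 60.4)² = 227.41²; (x − 22.5)² + (y − 9.2)² = 123.71².
Subtracting pairs of circle equations eliminates x²+y² and gives linear equations (the radical axes):
5.4 x − 127.4 y = -11200.07
-148.8 x + 11.8 y = 12233.65
Solving the 2×2 system: x ≈ -75.5, y ≈ 84.7 km.

-75.5 km east, 84.7 km north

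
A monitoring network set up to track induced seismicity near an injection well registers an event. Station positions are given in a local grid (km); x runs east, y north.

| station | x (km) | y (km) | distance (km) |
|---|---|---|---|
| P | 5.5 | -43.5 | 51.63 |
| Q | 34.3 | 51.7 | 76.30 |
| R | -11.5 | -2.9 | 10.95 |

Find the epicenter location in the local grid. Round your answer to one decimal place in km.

x ≈ -22.0 km, y ≈ 0.2 km

Circle about each station: (x − 5.5)² + (y + 43.5)² = 51.63²; (x − 34.3)² + (y − 51.7)² = 76.30²; (x + 11.5)² + (y + 2.9)² = 10.95².
Subtracting the P equation from the Q and R equations removes the quadratic terms:
57.6 x + 190.4 y = -1229.15
-34.0 x + 81.2 y = 763.91
Solving the 2×2 system: x ≈ -22.0, y ≈ 0.2 km.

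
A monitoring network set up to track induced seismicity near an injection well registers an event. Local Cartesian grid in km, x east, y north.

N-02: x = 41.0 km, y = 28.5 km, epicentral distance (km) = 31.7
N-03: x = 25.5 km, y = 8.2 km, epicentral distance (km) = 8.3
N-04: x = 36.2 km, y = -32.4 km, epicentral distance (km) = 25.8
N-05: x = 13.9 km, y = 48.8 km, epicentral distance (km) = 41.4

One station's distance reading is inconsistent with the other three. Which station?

N-04

Solve using three stations at a time. Using N-02, N-03, N-05 (subtract circle equations pairwise → linear system) gives (x, y) ≈ (17.2, 7.5).
Distances from that point to each station vs reported:
  N-02: calculated 31.7 vs reported 31.7 → residual 0.0 km
  N-03: calculated 8.3 vs reported 8.3 → residual 0.0 km
  N-04: calculated 44.2 vs reported 25.8 → residual 18.4 km
  N-05: calculated 41.4 vs reported 41.4 → residual 0.0 km
N-02, N-03, N-05 are mutually consistent (residuals ≈ 0); N-04 is off by 18.4 km.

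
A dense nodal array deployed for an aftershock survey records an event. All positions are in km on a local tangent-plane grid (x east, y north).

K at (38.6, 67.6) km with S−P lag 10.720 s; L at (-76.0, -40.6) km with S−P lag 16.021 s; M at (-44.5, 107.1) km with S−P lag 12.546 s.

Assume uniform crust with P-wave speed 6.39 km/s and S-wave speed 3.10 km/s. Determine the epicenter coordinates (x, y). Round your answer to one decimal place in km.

-17.9 km east, 36.4 km north

Distance from S−P lag: d = Δt · v_P v_S / (v_P − v_S) = Δt · (6.39·3.10)/(6.39−3.10) ≈ 6.0210·Δt.
So d_K = 64.54, d_L = 96.46, d_M = 75.54 km.
Circle about each station: (x − 38.6)² + (y − 67.6)² = 64.54²; (x + 76.0)² + (y + 40.6)² = 96.46²; (x + 44.5)² + (y − 107.1)² = 75.54².
Subtracting the K equation from the L and M equations removes the quadratic terms:
-229.2 x − 216.4 y = -3774.48
-166.2 x + 79.0 y = 5850.06
Solving the 2×2 system: x ≈ -17.9, y ≈ 36.4 km.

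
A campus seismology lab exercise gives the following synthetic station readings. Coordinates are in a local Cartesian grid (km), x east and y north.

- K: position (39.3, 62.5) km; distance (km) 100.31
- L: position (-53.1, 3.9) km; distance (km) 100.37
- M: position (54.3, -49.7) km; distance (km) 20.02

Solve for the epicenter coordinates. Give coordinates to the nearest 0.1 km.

x ≈ 38.2 km, y ≈ -37.8 km

Circle about each station: (x − 39.3)² + (y − 62.5)² = 100.31²; (x + 53.1)² + (y − 3.9)² = 100.37²; (x − 54.3)² + (y + 49.7)² = 20.02².
Subtracting pairs of circle equations eliminates x²+y² and gives linear equations (the radical axes):
-184.8 x − 117.2 y = -2627.96
30.0 x − 224.4 y = 9629.14
Solving the 2×2 system: x ≈ 38.2, y ≈ -37.8 km.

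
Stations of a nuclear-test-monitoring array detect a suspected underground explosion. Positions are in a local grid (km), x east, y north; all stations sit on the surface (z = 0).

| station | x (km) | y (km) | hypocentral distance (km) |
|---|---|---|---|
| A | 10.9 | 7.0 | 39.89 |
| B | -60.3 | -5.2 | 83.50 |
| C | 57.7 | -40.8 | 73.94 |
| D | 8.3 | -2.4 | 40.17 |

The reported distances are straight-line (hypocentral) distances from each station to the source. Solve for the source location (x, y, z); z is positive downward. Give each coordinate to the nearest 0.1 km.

Each station gives a sphere (x−x_i)² + (y−y_i)² + z² = d_i² (stations at z=0).
Subtracting the A sphere from B and C: z² cancels, leaving linear equations in x and y:
-142.4 x − 24.4 y = -1885.72
93.6 x − 95.6 y = 950.21
Solving: x ≈ 12.798, y ≈ 2.591 km (keep extra digits for the depth step; rounded: 12.8, 2.6).
Then from the A sphere: z² = 39.89² − (x − 10.9)² − (y − 7.0)² with x = 12.798, y = 2.591, so z ≈ 39.600 ≈ 39.6 km.

x ≈ 12.8 km, y ≈ 2.6 km, depth ≈ 39.6 km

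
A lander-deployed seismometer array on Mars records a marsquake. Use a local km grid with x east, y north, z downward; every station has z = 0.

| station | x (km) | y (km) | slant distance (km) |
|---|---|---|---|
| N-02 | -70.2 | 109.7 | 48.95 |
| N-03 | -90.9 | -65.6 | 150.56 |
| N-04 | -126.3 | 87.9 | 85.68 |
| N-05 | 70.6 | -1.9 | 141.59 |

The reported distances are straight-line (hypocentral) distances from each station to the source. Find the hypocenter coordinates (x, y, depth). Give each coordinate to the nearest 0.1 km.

Each station gives a sphere (x−x_i)² + (y−y_i)² + z² = d_i² (stations at z=0).
Subtracting the N-02 sphere from N-03 and N-04: z² cancels, leaving linear equations in x and y:
-41.4 x − 350.6 y = -24668.17
-112.2 x − 43.6 y = 1771.01
Solving: x ≈ -45.200, y ≈ 75.697 km (keep extra digits for the depth step; rounded: -45.2, 75.7).
Then from the N-02 sphere: z² = 48.95² − (x + 70.2)² − (y − 109.7)² with x = -45.200, y = 75.697, so z ≈ 24.797 ≈ 24.8 km.
Check against N-05 (with the unrounded solution): distance 141.58 ≈ 141.59 km. ✓

(-45.2, 75.7, 24.8)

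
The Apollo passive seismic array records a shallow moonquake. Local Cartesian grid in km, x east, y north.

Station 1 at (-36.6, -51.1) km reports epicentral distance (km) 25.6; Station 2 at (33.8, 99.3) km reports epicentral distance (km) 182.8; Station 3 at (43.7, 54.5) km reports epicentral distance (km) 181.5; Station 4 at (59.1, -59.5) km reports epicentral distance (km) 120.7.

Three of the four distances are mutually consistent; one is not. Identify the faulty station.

Station 3

Solve using three stations at a time. Using Station 1, Station 2, Station 4 (subtract circle equations pairwise → linear system) gives (x, y) ≈ (-61.6, -56.7).
Distances from that point to each station vs reported:
  Station 1: calculated 25.6 vs reported 25.6 → residual 0.0 km
  Station 2: calculated 182.8 vs reported 182.8 → residual 0.0 km
  Station 3: calculated 153.1 vs reported 181.5 → residual 28.4 km
  Station 4: calculated 120.7 vs reported 120.7 → residual 0.0 km
Station 1, Station 2, Station 4 are mutually consistent (residuals ≈ 0); Station 3 is off by 28.4 km.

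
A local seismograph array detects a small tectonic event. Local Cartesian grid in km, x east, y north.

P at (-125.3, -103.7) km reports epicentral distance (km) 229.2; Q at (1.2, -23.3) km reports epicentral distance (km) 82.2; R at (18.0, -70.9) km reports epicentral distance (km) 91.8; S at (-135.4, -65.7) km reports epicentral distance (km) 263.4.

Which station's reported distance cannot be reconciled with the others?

Solve using three stations at a time. Using P, Q, R (subtract circle equations pairwise → linear system) gives (x, y) ≈ (81.2, -4.3).
Distances from that point to each station vs reported:
  P: calculated 229.2 vs reported 229.2 → residual 0.0 km
  Q: calculated 82.3 vs reported 82.2 → residual 0.1 km
  R: calculated 91.9 vs reported 91.8 → residual 0.1 km
  S: calculated 225.2 vs reported 263.4 → residual 38.2 km
P, Q, R are mutually consistent (residuals ≈ 0); S is off by 38.2 km.

S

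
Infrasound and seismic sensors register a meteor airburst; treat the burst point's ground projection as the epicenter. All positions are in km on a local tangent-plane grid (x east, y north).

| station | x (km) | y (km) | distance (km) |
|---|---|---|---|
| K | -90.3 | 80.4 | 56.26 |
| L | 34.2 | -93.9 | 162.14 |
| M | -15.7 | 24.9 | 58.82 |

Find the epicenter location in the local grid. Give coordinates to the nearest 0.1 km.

(-74.5, 26.4)

Circle about each station: (x + 90.3)² + (y − 80.4)² = 56.26²; (x − 34.2)² + (y + 93.9)² = 162.14²; (x + 15.7)² + (y − 24.9)² = 58.82².
Subtracting the K equation from the L and M equations removes the quadratic terms:
249.0 x − 348.6 y = -27755.59
149.2 x − 111.0 y = -14046.35
Solving the 2×2 system: x ≈ -74.5, y ≈ 26.4 km.
Check against K (with the unrounded x, y): √((x + 90.3)²+(y − 80.4)²) = 56.26 ≈ 56.26 km. ✓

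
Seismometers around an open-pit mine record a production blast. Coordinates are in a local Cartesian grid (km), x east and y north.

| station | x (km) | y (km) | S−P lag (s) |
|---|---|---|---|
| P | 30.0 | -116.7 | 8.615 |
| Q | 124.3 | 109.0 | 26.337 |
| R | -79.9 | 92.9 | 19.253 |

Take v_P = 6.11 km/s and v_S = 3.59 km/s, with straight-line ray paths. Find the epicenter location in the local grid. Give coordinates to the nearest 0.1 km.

x ≈ -24.6 km, y ≈ -65.3 km

Distance from S−P lag: d = Δt · v_P v_S / (v_P − v_S) = Δt · (6.11·3.59)/(6.11−3.59) ≈ 8.7043·Δt.
So d_P = 74.99, d_Q = 229.25, d_R = 167.58 km.
Circle about each station: (x − 30.0)² + (y + 116.7)² = 74.99²; (x − 124.3)² + (y − 109.0)² = 229.25²; (x + 79.9)² + (y − 92.9)² = 167.58².
Subtracting pairs of circle equations eliminates x²+y² and gives linear equations (the radical axes):
188.6 x + 451.4 y = -34119.46
-219.8 x + 419.2 y = -21964.03
Solving the 2×2 system: x ≈ -24.6, y ≈ -65.3 km.
Check against P (with the unrounded x, y): √((x − 30.0)²+(y + 116.7)²) = 75.00 ≈ 74.99 km. ✓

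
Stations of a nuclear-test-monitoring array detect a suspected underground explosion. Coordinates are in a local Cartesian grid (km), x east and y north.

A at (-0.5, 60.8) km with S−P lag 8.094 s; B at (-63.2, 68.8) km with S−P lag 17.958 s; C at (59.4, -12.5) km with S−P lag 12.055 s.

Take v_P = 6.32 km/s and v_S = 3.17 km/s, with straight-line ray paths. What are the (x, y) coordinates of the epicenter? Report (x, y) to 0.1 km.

50.9 km east, 63.7 km north

Distance from S−P lag: d = Δt · v_P v_S / (v_P − v_S) = Δt · (6.32·3.17)/(6.32−3.17) ≈ 6.3601·Δt.
So d_A = 51.48, d_B = 114.22, d_C = 76.67 km.
Circle about each station: (x + 0.5)² + (y − 60.8)² = 51.48²; (x + 63.2)² + (y − 68.8)² = 114.22²; (x − 59.4)² + (y + 12.5)² = 76.67².
Subtracting the A equation from the B and C equations removes the quadratic terms:
-125.4 x + 16.0 y = -5365.23
119.8 x − 146.6 y = -3240.38
Solving the 2×2 system: x ≈ 50.9, y ≈ 63.7 km.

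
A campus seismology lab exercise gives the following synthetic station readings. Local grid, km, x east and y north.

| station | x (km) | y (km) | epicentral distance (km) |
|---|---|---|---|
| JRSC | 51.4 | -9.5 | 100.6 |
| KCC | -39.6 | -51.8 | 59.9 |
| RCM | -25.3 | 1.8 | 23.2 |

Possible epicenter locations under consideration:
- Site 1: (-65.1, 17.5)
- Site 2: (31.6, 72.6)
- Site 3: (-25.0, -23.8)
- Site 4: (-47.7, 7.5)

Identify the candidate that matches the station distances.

For each candidate, compare |candidate − station| to the reported distance:
Site 1: residuals JRSC 19.0, KCC 13.9, RCM 19.6 → max 19.6 km
Site 2: residuals JRSC 16.1, KCC 83.4, RCM 67.6 → max 83.4 km
Site 3: residuals JRSC 22.9, KCC 28.3, RCM 2.4 → max 28.3 km
Site 4: residuals JRSC 0.1, KCC 0.0, RCM 0.1 → max 0.1 km
Only Site 4 has all residuals ≈ 0.

Site 4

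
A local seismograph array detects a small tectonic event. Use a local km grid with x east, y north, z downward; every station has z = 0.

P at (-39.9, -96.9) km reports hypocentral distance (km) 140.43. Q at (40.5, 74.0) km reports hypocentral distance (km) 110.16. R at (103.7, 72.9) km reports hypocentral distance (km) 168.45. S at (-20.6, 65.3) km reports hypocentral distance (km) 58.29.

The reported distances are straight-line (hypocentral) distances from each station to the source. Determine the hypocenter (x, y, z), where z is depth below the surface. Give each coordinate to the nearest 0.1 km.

x ≈ -57.0 km, y ≈ 37.7 km, depth ≈ 36.2 km

Each station gives a sphere (x−x_i)² + (y−y_i)² + z² = d_i² (stations at z=0).
Subtracting the P sphere from Q and R: z² cancels, leaving linear equations in x and y:
160.8 x + 341.8 y = 3719.99
287.2 x + 339.6 y = -3568.34
Solving: x ≈ -57.005, y ≈ 37.701 km (keep extra digits for the depth step; rounded: -57.0, 37.7).
Then from the P sphere: z² = 140.43² − (x + 39.9)² − (y + 96.9)² with x = -57.005, y = 37.701, so z ≈ 36.202 ≈ 36.2 km.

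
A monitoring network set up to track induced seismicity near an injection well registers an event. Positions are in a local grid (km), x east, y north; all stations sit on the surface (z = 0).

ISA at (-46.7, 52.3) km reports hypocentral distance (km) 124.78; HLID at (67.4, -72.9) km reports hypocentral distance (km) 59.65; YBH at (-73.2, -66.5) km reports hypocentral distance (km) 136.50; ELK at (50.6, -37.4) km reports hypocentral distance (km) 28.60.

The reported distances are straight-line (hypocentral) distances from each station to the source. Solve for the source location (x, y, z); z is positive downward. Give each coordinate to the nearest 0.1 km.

Each station gives a sphere (x−x_i)² + (y−y_i)² + z² = d_i² (stations at z=0).
Subtracting the ISA sphere from HLID and YBH: z² cancels, leaving linear equations in x and y:
228.2 x − 250.4 y = 16952.92
-53.0 x − 237.6 y = 1802.11
Solving: x ≈ 52.996, y ≈ -19.406 km (keep extra digits for the depth step; rounded: 53.0, -19.4).
Then from the ISA sphere: z² = 124.78² − (x + 46.7)² − (y − 52.3)² with x = 52.996, y = -19.406, so z ≈ 22.113 ≈ 22.1 km.
Check against ELK (with the unrounded solution): distance 28.61 ≈ 28.60 km. ✓

(53.0, -19.4, 22.1)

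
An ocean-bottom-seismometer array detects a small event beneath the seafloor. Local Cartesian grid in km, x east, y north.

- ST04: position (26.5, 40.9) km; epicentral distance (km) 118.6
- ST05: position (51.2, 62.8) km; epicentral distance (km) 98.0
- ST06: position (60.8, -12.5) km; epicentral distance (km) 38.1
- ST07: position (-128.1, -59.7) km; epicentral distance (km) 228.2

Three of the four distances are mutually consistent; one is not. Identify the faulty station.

Solve using three stations at a time. Using ST05, ST06, ST07 (subtract circle equations pairwise → linear system) gives (x, y) ≈ (97.3, -23.7).
Distances from that point to each station vs reported:
  ST04: calculated 95.8 vs reported 118.6 → residual 22.8 km
  ST05: calculated 98.0 vs reported 98.0 → residual 0.0 km
  ST06: calculated 38.1 vs reported 38.1 → residual 0.0 km
  ST07: calculated 228.2 vs reported 228.2 → residual 0.0 km
ST05, ST06, ST07 are mutually consistent (residuals ≈ 0); ST04 is off by 22.8 km.

ST04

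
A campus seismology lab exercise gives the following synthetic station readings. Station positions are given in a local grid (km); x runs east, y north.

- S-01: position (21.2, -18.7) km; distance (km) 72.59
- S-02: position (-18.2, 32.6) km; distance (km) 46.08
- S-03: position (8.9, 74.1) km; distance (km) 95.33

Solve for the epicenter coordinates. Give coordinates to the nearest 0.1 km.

Circle about each station: (x − 21.2)² + (y + 18.7)² = 72.59²; (x + 18.2)² + (y − 32.6)² = 46.08²; (x − 8.9)² + (y − 74.1)² = 95.33².
Subtracting the S-01 equation from the S-02 and S-03 equations removes the quadratic terms:
-78.8 x + 102.6 y = 3740.81
-24.6 x + 185.6 y = 952.39
Solving the 2×2 system: x ≈ -49.3, y ≈ -1.4 km.

-49.3 km east, -1.4 km north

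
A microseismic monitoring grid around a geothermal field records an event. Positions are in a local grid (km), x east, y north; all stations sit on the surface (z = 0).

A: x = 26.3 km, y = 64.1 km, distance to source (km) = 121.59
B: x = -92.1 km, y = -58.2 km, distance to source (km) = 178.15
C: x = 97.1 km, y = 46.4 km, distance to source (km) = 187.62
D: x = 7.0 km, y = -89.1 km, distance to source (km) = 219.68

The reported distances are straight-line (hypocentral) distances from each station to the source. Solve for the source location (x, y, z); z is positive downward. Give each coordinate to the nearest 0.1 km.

Each station gives a sphere (x−x_i)² + (y−y_i)² + z² = d_i² (stations at z=0).
Subtracting the A sphere from B and C: z² cancels, leaving linear equations in x and y:
-236.8 x − 244.6 y = -9884.14
141.6 x − 35.4 y = -13636.27
Solving: x ≈ -69.402, y ≈ 107.598 km (keep extra digits for the depth step; rounded: -69.4, 107.6).
Then from the A sphere: z² = 121.59² − (x − 26.3)² − (y − 64.1)² with x = -69.402, y = 107.598, so z ≈ 61.100 ≈ 61.1 km.
Check against D (with the unrounded solution): distance 219.68 ≈ 219.68 km. ✓

x ≈ -69.4 km, y ≈ 107.6 km, depth ≈ 61.1 km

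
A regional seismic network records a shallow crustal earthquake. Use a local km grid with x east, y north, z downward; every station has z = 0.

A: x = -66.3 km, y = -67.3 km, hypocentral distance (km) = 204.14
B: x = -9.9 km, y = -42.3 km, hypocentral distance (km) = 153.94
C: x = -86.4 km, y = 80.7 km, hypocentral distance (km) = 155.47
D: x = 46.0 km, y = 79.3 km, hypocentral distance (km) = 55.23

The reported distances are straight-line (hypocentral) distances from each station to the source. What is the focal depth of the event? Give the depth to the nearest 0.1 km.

z ≈ 53.3 km

Each station gives a sphere (x−x_i)² + (y−y_i)² + z² = d_i² (stations at z=0).
Subtracting the A sphere from B and C: z² cancels, leaving linear equations in x and y:
112.8 x + 50.0 y = 10937.94
-40.2 x + 296.0 y = 22554.69
Solving: x ≈ 59.604, y ≈ 84.293 km (keep extra digits for the depth step; rounded: 59.6, 84.3).
Then from the A sphere: z² = 204.14² − (x + 66.3)² − (y + 67.3)² with x = 59.604, y = 84.293, so z ≈ 53.300 ≈ 53.3 km.
Check against D (with the unrounded solution): distance 55.24 ≈ 55.23 km. ✓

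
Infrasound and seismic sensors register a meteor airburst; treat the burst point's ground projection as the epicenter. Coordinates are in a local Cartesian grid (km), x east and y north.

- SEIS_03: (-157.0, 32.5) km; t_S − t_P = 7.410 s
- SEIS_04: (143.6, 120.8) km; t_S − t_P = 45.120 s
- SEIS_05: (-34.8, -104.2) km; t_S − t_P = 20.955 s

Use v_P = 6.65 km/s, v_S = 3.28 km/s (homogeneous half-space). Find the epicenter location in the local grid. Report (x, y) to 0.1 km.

-122.1 km east, -0.4 km north

Distance from S−P lag: d = Δt · v_P v_S / (v_P − v_S) = Δt · (6.65·3.28)/(6.65−3.28) ≈ 6.4724·Δt.
So d_SEIS_03 = 47.96, d_SEIS_04 = 292.03, d_SEIS_05 = 135.63 km.
Circle about each station: (x + 157.0)² + (y − 32.5)² = 47.96²; (x − 143.6)² + (y − 120.8)² = 292.03²; (x + 34.8)² + (y + 104.2)² = 135.63².
Subtracting pairs of circle equations eliminates x²+y² and gives linear equations (the radical axes):
601.2 x + 176.6 y = -73473.01
244.4 x − 273.4 y = -29731.91
Solving the 2×2 system: x ≈ -122.1, y ≈ -0.4 km.
Check against SEIS_03 (with the unrounded x, y): √((x + 157.0)²+(y − 32.5)²) = 47.96 ≈ 47.96 km. ✓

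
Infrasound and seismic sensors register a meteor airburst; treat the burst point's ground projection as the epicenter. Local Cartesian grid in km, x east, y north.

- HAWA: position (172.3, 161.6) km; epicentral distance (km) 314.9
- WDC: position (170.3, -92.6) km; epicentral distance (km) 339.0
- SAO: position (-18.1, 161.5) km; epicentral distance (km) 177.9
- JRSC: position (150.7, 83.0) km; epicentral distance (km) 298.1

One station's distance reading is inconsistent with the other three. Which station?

Solve using three stations at a time. Using WDC, SAO, JRSC (subtract circle equations pairwise → linear system) gives (x, y) ≈ (-143.5, 35.5).
Distances from that point to each station vs reported:
  HAWA: calculated 340.1 vs reported 314.9 → residual 25.2 km
  WDC: calculated 339.0 vs reported 339.0 → residual 0.0 km
  SAO: calculated 177.8 vs reported 177.9 → residual 0.1 km
  JRSC: calculated 298.1 vs reported 298.1 → residual 0.0 km
WDC, SAO, JRSC are mutually consistent (residuals ≈ 0); HAWA is off by 25.2 km.

HAWA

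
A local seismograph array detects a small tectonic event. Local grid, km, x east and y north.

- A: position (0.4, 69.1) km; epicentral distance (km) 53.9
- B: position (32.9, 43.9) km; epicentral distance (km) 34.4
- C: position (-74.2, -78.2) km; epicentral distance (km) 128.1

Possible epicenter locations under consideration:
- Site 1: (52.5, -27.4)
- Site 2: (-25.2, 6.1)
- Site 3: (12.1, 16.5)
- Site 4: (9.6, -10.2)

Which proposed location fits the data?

Site 3

For each candidate, compare |candidate − station| to the reported distance:
Site 1: residuals A 55.8, B 39.5, C 8.4 → max 55.8 km
Site 2: residuals A 14.1, B 34.9, C 30.6 → max 34.9 km
Site 3: residuals A 0.0, B 0.0, C 0.0 → max 0.0 km
Site 4: residuals A 25.9, B 24.5, C 20.2 → max 25.9 km
Only Site 3 has all residuals ≈ 0.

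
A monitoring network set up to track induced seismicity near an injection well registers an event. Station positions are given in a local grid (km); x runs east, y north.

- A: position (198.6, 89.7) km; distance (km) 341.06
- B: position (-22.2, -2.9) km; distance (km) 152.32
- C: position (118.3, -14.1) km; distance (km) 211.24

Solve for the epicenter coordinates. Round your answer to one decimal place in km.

-39.8 km east, -154.2 km north

Circle about each station: (x − 198.6)² + (y − 89.7)² = 341.06²; (x + 22.2)² + (y + 2.9)² = 152.32²; (x − 118.3)² + (y + 14.1)² = 211.24².
Subtracting the A equation from the B and C equations removes the quadratic terms:
-441.6 x − 185.2 y = 46133.74
-160.6 x − 207.6 y = 38405.24
Solving the 2×2 system: x ≈ -39.8, y ≈ -154.2 km.
Check against A (with the unrounded x, y): √((x − 198.6)²+(y − 89.7)²) = 341.06 ≈ 341.06 km. ✓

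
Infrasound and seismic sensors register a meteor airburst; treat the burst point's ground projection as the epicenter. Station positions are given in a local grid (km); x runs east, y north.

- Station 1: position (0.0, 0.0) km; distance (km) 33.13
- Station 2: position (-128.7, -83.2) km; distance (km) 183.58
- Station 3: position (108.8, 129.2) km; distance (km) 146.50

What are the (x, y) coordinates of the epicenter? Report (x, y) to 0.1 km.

32.9 km east, 3.9 km north

Circle about each station: x² + y² = 33.13²; (x + 128.7)² + (y + 83.2)² = 183.58²; (x − 108.8)² + (y − 129.2)² = 146.50².
Subtracting the Station 1 equation from the Station 2 and Station 3 equations removes the quadratic terms:
-257.4 x − 166.4 y = -9118.09
217.6 x + 258.4 y = 8165.43
Solving the 2×2 system: x ≈ 32.9, y ≈ 3.9 km.
Check against Station 1 (with the unrounded x, y): √(x²+y²) = 33.14 ≈ 33.13 km. ✓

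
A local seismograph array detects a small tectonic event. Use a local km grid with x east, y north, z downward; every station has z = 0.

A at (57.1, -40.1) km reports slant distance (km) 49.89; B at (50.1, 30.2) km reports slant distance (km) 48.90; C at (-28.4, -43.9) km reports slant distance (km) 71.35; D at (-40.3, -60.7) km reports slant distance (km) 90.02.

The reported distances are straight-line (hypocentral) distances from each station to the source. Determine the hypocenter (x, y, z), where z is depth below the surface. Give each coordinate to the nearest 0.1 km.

Each station gives a sphere (x−x_i)² + (y−y_i)² + z² = d_i² (stations at z=0).
Subtracting the A sphere from B and C: z² cancels, leaving linear equations in x and y:
-14.0 x + 140.6 y = -1348.57
-171.0 x − 7.6 y = -4736.46
Solving: x ≈ 28.001, y ≈ -6.803 km (keep extra digits for the depth step; rounded: 28.0, -6.8).
Then from the A sphere: z² = 49.89² − (x − 57.1)² − (y + 40.1)² with x = 28.001, y = -6.803, so z ≈ 23.099 ≈ 23.1 km.

(28.0, -6.8, 23.1)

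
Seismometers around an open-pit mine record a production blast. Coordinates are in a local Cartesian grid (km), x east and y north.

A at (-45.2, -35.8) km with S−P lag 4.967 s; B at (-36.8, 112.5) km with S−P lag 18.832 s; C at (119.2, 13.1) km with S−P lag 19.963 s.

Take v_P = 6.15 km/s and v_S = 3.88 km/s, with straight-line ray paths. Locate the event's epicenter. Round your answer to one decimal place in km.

Distance from S−P lag: d = Δt · v_P v_S / (v_P − v_S) = Δt · (6.15·3.88)/(6.15−3.88) ≈ 10.5119·Δt.
So d_A = 52.21, d_B = 197.96, d_C = 209.85 km.
Circle about each station: (x + 45.2)² + (y + 35.8)² = 52.21²; (x + 36.8)² + (y − 112.5)² = 197.96²; (x − 119.2)² + (y − 13.1)² = 209.85².
Subtracting the A equation from the B and C equations removes the quadratic terms:
16.8 x + 296.6 y = -25776.47
328.8 x + 97.8 y = -30255.57
Solving the 2×2 system: x ≈ -67.3, y ≈ -83.1 km.
Check against A (with the unrounded x, y): √((x + 45.2)²+(y + 35.8)²) = 52.20 ≈ 52.21 km. ✓

(-67.3, -83.1)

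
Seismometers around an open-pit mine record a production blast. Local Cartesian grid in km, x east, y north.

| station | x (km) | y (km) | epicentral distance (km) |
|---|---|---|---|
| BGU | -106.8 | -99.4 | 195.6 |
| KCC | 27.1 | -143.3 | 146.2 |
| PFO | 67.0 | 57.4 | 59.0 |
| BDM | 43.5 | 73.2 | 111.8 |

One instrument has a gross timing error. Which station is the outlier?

BDM

Solve using three stations at a time. Using BGU, KCC, PFO (subtract circle equations pairwise → linear system) gives (x, y) ≈ (62.5, -1.4).
Distances from that point to each station vs reported:
  BGU: calculated 195.6 vs reported 195.6 → residual 0.0 km
  KCC: calculated 146.2 vs reported 146.2 → residual 0.0 km
  PFO: calculated 59.0 vs reported 59.0 → residual 0.0 km
  BDM: calculated 77.0 vs reported 111.8 → residual 34.8 km
BGU, KCC, PFO are mutually consistent (residuals ≈ 0); BDM is off by 34.8 km.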